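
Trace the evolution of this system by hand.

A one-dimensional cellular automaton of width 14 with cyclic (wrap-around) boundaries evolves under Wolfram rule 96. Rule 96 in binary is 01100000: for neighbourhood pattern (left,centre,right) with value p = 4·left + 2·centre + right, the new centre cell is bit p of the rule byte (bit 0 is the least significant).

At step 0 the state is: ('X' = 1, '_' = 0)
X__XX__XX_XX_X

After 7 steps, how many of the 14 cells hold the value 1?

step 0: X__XX__XX_XX_X
step 1: X___X___XX_XX_
step 2: _________XX_XX
step 3: __________XX_X
step 4: ___________XX_
step 5: ____________X_
step 6: ______________
step 7: ______________

0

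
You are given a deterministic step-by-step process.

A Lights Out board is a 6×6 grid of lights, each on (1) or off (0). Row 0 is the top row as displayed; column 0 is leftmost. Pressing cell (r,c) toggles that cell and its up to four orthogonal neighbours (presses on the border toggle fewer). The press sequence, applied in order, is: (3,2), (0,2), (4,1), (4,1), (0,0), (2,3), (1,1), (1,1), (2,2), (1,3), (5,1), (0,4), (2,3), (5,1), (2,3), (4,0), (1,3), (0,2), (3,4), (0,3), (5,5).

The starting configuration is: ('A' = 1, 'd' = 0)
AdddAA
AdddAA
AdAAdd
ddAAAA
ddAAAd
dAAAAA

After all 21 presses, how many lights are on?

19

gen 0: AdddAA
AdddAA
AdAAdd
ddAAAA
ddAAAd
dAAAAA
gen 1: AdddAA
AdddAA
AddAdd
dAddAA
dddAAd
dAAAAA
gen 2: AAAAAA
AdAdAA
AddAdd
dAddAA
dddAAd
dAAAAA
gen 3: AAAAAA
AdAdAA
AddAdd
ddddAA
AAAAAd
ddAAAA
gen 4: AAAAAA
AdAdAA
AddAdd
dAddAA
dddAAd
dAAAAA
gen 5: ddAAAA
ddAdAA
AddAdd
dAddAA
dddAAd
dAAAAA
gen 6: ddAAAA
ddAAAA
AdAdAd
dAdAAA
dddAAd
dAAAAA
gen 7: dAAAAA
AAdAAA
AAAdAd
dAdAAA
dddAAd
dAAAAA
gen 8: ddAAAA
ddAAAA
AdAdAd
dAdAAA
dddAAd
dAAAAA
gen 9: ddAAAA
dddAAA
AAdAAd
dAAAAA
dddAAd
dAAAAA
gen 10: ddAdAA
ddAddA
AAddAd
dAAAAA
dddAAd
dAAAAA
gen 11: ddAdAA
ddAddA
AAddAd
dAAAAA
dAdAAd
AddAAA
gen 12: ddAAdd
ddAdAA
AAddAd
dAAAAA
dAdAAd
AddAAA
gen 13: ddAAdd
ddAAAA
AAAAdd
dAAdAA
dAdAAd
AddAAA
gen 14: ddAAdd
ddAAAA
AAAAdd
dAAdAA
dddAAd
dAAAAA
gen 15: ddAAdd
ddAdAA
AAddAd
dAAAAA
dddAAd
dAAAAA
gen 16: ddAAdd
ddAdAA
AAddAd
AAAAAA
AAdAAd
AAAAAA
gen 17: ddAddd
dddAdA
AAdAAd
AAAAAA
AAdAAd
AAAAAA
gen 18: dAdAdd
ddAAdA
AAdAAd
AAAAAA
AAdAAd
AAAAAA
gen 19: dAdAdd
ddAAdA
AAdAdd
AAAddd
AAdAdd
AAAAAA
gen 20: dAAdAd
ddAddA
AAdAdd
AAAddd
AAdAdd
AAAAAA
gen 21: dAAdAd
ddAddA
AAdAdd
AAAddd
AAdAdA
AAAAdd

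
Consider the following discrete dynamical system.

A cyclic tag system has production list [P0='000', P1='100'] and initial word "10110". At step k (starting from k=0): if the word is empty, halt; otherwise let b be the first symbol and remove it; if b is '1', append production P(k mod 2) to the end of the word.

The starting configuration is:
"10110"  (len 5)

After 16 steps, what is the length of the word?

step 0: "10110"  (len 5)
step 1: "0110000"  (len 7)
step 2: "110000"  (len 6)
step 3: "10000000"  (len 8)
step 4: "0000000100"  (len 10)
step 5: "000000100"  (len 9)
step 6: "00000100"  (len 8)
step 7: "0000100"  (len 7)
step 8: "000100"  (len 6)
step 9: "00100"  (len 5)
step 10: "0100"  (len 4)
step 11: "100"  (len 3)
step 12: "00100"  (len 5)
step 13: "0100"  (len 4)
step 14: "100"  (len 3)
step 15: "00000"  (len 5)
step 16: "0000"  (len 4)

4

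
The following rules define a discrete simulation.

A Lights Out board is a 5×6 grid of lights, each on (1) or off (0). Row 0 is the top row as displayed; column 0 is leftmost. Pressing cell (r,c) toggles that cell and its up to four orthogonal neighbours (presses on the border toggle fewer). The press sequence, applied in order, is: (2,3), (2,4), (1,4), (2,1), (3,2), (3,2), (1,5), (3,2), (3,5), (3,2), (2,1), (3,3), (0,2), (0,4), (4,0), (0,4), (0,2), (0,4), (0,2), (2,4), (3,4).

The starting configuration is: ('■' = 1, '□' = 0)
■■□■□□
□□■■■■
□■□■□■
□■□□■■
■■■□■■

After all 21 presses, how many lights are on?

step 0: ■■□■□□
□□■■■■
□■□■□■
□■□□■■
■■■□■■
step 1: ■■□■□□
□□■□■■
□■■□■■
□■□■■■
■■■□■■
step 2: ■■□■□□
□□■□□■
□■■■□□
□■□■□■
■■■□■■
step 3: ■■□■■□
□□■■■□
□■■■■□
□■□■□■
■■■□■■
step 4: ■■□■■□
□■■■■□
■□□■■□
□□□■□■
■■■□■■
step 5: ■■□■■□
□■■■■□
■□■■■□
□■■□□■
■■□□■■
step 6: ■■□■■□
□■■■■□
■□□■■□
□□□■□■
■■■□■■
step 7: ■■□■■■
□■■■□■
■□□■■■
□□□■□■
■■■□■■
step 8: ■■□■■■
□■■■□■
■□■■■■
□■■□□■
■■□□■■
step 9: ■■□■■■
□■■■□■
■□■■■□
□■■□■□
■■□□■□
step 10: ■■□■■■
□■■■□■
■□□■■□
□□□■■□
■■■□■□
step 11: ■■□■■■
□□■■□■
□■■■■□
□■□■■□
■■■□■□
step 12: ■■□■■■
□□■■□■
□■■□■□
□■■□□□
■■■■■□
step 13: ■□■□■■
□□□■□■
□■■□■□
□■■□□□
■■■■■□
step 14: ■□■■□□
□□□■■■
□■■□■□
□■■□□□
■■■■■□
step 15: ■□■■□□
□□□■■■
□■■□■□
■■■□□□
□□■■■□
step 16: ■□■□■■
□□□■□■
□■■□■□
■■■□□□
□□■■■□
step 17: ■■□■■■
□□■■□■
□■■□■□
■■■□□□
□□■■■□
step 18: ■■□□□□
□□■■■■
□■■□■□
■■■□□□
□□■■■□
step 19: ■□■■□□
□□□■■■
□■■□■□
■■■□□□
□□■■■□
step 20: ■□■■□□
□□□■□■
□■■■□■
■■■□■□
□□■■■□
step 21: ■□■■□□
□□□■□■
□■■■■■
■■■■□■
□□■■□□

17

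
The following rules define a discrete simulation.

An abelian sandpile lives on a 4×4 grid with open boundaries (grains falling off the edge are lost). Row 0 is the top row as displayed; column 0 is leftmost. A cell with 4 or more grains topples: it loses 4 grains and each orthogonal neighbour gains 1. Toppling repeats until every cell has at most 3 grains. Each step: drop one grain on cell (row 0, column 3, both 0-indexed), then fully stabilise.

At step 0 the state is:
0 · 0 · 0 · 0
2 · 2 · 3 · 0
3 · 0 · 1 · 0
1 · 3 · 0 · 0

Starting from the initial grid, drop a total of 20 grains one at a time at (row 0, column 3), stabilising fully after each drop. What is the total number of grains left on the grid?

step 0: 0 · 0 · 0 · 0
2 · 2 · 3 · 0
3 · 0 · 1 · 0
1 · 3 · 0 · 0
step 1: 0 · 0 · 0 · 1
2 · 2 · 3 · 0
3 · 0 · 1 · 0
1 · 3 · 0 · 0
step 2: 0 · 0 · 0 · 2
2 · 2 · 3 · 0
3 · 0 · 1 · 0
1 · 3 · 0 · 0
step 3: 0 · 0 · 0 · 3
2 · 2 · 3 · 0
3 · 0 · 1 · 0
1 · 3 · 0 · 0
step 4: 0 · 0 · 1 · 0
2 · 2 · 3 · 1
3 · 0 · 1 · 0
1 · 3 · 0 · 0
step 5: 0 · 0 · 1 · 1
2 · 2 · 3 · 1
3 · 0 · 1 · 0
1 · 3 · 0 · 0
step 6: 0 · 0 · 1 · 2
2 · 2 · 3 · 1
3 · 0 · 1 · 0
1 · 3 · 0 · 0
step 7: 0 · 0 · 1 · 3
2 · 2 · 3 · 1
3 · 0 · 1 · 0
1 · 3 · 0 · 0
step 8: 0 · 0 · 2 · 0
2 · 2 · 3 · 2
3 · 0 · 1 · 0
1 · 3 · 0 · 0
step 9: 0 · 0 · 2 · 1
2 · 2 · 3 · 2
3 · 0 · 1 · 0
1 · 3 · 0 · 0
step 10: 0 · 0 · 2 · 2
2 · 2 · 3 · 2
3 · 0 · 1 · 0
1 · 3 · 0 · 0
step 11: 0 · 0 · 2 · 3
2 · 2 · 3 · 2
3 · 0 · 1 · 0
1 · 3 · 0 · 0
step 12: 0 · 0 · 3 · 0
2 · 2 · 3 · 3
3 · 0 · 1 · 0
1 · 3 · 0 · 0
step 13: 0 · 0 · 3 · 1
2 · 2 · 3 · 3
3 · 0 · 1 · 0
1 · 3 · 0 · 0
step 14: 0 · 0 · 3 · 2
2 · 2 · 3 · 3
3 · 0 · 1 · 0
1 · 3 · 0 · 0
step 15: 0 · 0 · 3 · 3
2 · 2 · 3 · 3
3 · 0 · 1 · 0
1 · 3 · 0 · 0
step 16: 0 · 1 · 1 · 2
2 · 3 · 1 · 1
3 · 0 · 2 · 1
1 · 3 · 0 · 0
step 17: 0 · 1 · 1 · 3
2 · 3 · 1 · 1
3 · 0 · 2 · 1
1 · 3 · 0 · 0
step 18: 0 · 1 · 2 · 0
2 · 3 · 1 · 2
3 · 0 · 2 · 1
1 · 3 · 0 · 0
step 19: 0 · 1 · 2 · 1
2 · 3 · 1 · 2
3 · 0 · 2 · 1
1 · 3 · 0 · 0
step 20: 0 · 1 · 2 · 2
2 · 3 · 1 · 2
3 · 0 · 2 · 1
1 · 3 · 0 · 0

23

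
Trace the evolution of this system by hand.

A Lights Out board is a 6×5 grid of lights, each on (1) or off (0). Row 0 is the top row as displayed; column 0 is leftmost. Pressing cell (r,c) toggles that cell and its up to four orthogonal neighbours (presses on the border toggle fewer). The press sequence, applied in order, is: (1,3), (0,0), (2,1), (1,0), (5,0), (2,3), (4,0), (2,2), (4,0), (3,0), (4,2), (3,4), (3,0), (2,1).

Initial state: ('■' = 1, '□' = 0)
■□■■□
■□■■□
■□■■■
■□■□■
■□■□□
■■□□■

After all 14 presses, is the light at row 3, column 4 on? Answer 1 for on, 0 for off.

t=0: ■□■■□
■□■■□
■□■■■
■□■□■
■□■□□
■■□□■
t=1: ■□■□□
■□□□■
■□■□■
■□■□■
■□■□□
■■□□■
t=2: □■■□□
□□□□■
■□■□■
■□■□■
■□■□□
■■□□■
t=3: □■■□□
□■□□■
□■□□■
■■■□■
■□■□□
■■□□■
t=4: ■■■□□
■□□□■
■■□□■
■■■□■
■□■□□
■■□□■
t=5: ■■■□□
■□□□■
■■□□■
■■■□■
□□■□□
□□□□■
t=6: ■■■□□
■□□■■
■■■■□
■■■■■
□□■□□
□□□□■
t=7: ■■■□□
■□□■■
■■■■□
□■■■■
■■■□□
■□□□■
t=8: ■■■□□
■□■■■
■□□□□
□■□■■
■■■□□
■□□□■
t=9: ■■■□□
■□■■■
■□□□□
■■□■■
□□■□□
□□□□■
t=10: ■■■□□
■□■■■
□□□□□
□□□■■
■□■□□
□□□□■
t=11: ■■■□□
■□■■■
□□□□□
□□■■■
■■□■□
□□■□■
t=12: ■■■□□
■□■■■
□□□□■
□□■□□
■■□■■
□□■□■
t=13: ■■■□□
■□■■■
■□□□■
■■■□□
□■□■■
□□■□■
t=14: ■■■□□
■■■■■
□■■□■
■□■□□
□■□■■
□□■□■

0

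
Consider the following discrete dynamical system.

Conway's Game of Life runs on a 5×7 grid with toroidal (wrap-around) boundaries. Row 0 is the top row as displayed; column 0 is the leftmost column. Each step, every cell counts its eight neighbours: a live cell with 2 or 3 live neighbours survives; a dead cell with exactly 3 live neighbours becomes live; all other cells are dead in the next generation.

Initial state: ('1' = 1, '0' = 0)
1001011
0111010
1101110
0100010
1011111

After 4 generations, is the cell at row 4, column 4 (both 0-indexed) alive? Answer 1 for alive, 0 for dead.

0

gen 0: 1001011
0111010
1101110
0100010
1011111
gen 1: 0000000
0000000
1001010
0000000
0011000
gen 2: 0000000
0000000
0000000
0011100
0000000
gen 3: 0000000
0000000
0001000
0001000
0001000
gen 4: 0000000
0000000
0000000
0011100
0000000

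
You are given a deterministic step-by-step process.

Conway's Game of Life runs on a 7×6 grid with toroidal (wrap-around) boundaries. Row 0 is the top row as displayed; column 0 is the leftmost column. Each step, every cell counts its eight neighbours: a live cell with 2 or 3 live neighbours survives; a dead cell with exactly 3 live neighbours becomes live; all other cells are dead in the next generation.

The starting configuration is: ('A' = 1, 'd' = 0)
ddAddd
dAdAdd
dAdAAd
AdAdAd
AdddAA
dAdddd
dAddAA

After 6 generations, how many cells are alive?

gen 0: ddAddd
dAdAdd
dAdAAd
AdAdAd
AdddAA
dAdddd
dAddAA
gen 1: AAAAAd
dAdAAd
AAddAA
AdAddd
AddAAd
dAdddd
AAAddd
gen 2: ddddAd
dddddd
ddddAd
ddAddd
AdAAdA
dddAdA
dddddA
gen 3: dddddd
dddddd
dddddd
dAAdAA
AAAAdA
ddAAdA
dddddA
gen 4: dddddd
dddddd
dddddd
ddddAA
dddddd
dddAdA
ddddAd
gen 5: dddddd
dddddd
dddddd
dddddd
dddddA
ddddAd
ddddAd
gen 6: dddddd
dddddd
dddddd
dddddd
dddddd
ddddAA
dddddd

2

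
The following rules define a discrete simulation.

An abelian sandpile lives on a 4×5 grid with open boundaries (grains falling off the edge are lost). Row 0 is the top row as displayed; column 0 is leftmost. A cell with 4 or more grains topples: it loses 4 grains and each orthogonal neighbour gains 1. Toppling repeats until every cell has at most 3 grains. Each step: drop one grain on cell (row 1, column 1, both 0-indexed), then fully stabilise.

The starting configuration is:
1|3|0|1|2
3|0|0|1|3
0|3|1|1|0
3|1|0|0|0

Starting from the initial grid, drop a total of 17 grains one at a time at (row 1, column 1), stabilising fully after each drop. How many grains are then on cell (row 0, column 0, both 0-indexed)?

[0] 1|3|0|1|2
3|0|0|1|3
0|3|1|1|0
3|1|0|0|0
[1] 1|3|0|1|2
3|1|0|1|3
0|3|1|1|0
3|1|0|0|0
[2] 1|3|0|1|2
3|2|0|1|3
0|3|1|1|0
3|1|0|0|0
[3] 1|3|0|1|2
3|3|0|1|3
0|3|1|1|0
3|1|0|0|0
[4] 3|0|1|1|2
0|3|1|1|3
2|0|2|1|0
3|2|0|0|0
[5] 3|1|1|1|2
1|0|2|1|3
2|1|2|1|0
3|2|0|0|0
[6] 3|1|1|1|2
1|1|2|1|3
2|1|2|1|0
3|2|0|0|0
[7] 3|1|1|1|2
1|2|2|1|3
2|1|2|1|0
3|2|0|0|0
[8] 3|1|1|1|2
1|3|2|1|3
2|1|2|1|0
3|2|0|0|0
[9] 3|2|1|1|2
2|0|3|1|3
2|2|2|1|0
3|2|0|0|0
[10] 3|2|1|1|2
2|1|3|1|3
2|2|2|1|0
3|2|0|0|0
[11] 3|2|1|1|2
2|2|3|1|3
2|2|2|1|0
3|2|0|0|0
[12] 3|2|1|1|2
2|3|3|1|3
2|2|2|1|0
3|2|0|0|0
[13] 3|3|2|1|2
3|1|0|2|3
2|3|3|1|0
3|2|0|0|0
[14] 3|3|2|1|2
3|2|0|2|3
2|3|3|1|0
3|2|0|0|0
[15] 3|3|2|1|2
3|3|0|2|3
2|3|3|1|0
3|2|0|0|0
[16] 1|1|3|1|2
2|3|2|2|3
1|3|0|2|0
1|0|2|0|0
[17] 1|2|3|1|2
3|1|3|2|3
2|0|1|2|0
1|1|2|0|0

1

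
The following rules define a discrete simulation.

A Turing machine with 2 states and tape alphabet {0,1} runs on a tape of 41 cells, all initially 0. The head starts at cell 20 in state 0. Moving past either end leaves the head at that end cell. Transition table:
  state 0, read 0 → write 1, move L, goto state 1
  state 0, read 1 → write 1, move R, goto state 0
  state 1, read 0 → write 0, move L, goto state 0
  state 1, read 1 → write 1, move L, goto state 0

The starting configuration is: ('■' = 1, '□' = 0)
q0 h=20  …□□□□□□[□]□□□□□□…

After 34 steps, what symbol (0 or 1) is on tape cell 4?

1

step 0: q0 h=20  …□□□□□□[□]□□□□□□…
step 1: q1 h=19  …□□□□□□[□]■□□□□□…
step 2: q0 h=18  …□□□□□□[□]□■□□□□…
step 3: q1 h=17  …□□□□□□[□]■□■□□□…
step 4: q0 h=16  …□□□□□□[□]□■□■□□…
step 5: q1 h=15  …□□□□□□[□]■□■□■□…
step 6: q0 h=14  …□□□□□□[□]□■□■□■…
step 7: q1 h=13  …□□□□□□[□]■□■□■□…
step 8: q0 h=12  …□□□□□□[□]□■□■□■…
step 9: q1 h=11  …□□□□□□[□]■□■□■□…
step 10: q0 h=10  …□□□□□□[□]□■□■□■…
step 11: q1 h= 9  …□□□□□□[□]■□■□■□…
step 12: q0 h= 8  …□□□□□□[□]□■□■□■…
step 13: q1 h= 7  …□□□□□□[□]■□■□■□…
step 14: q0 h= 6  |□□□□□□[□]□■□■□■…
step 15: q1 h= 5  |□□□□□[□]■□■□■□…
step 16: q0 h= 4  |□□□□[□]□■□■□■…
step 17: q1 h= 3  |□□□[□]■□■□■□…
step 18: q0 h= 2  |□□[□]□■□■□■…
step 19: q1 h= 1  |□[□]■□■□■□…
step 20: q0 h= 0  |[□]□■□■□■…
step 21: q1 h= 0  |[■]□■□■□■…
step 22: q0 h= 0  |[■]□■□■□■…
step 23: q0 h= 1  |■[□]■□■□■□…
step 24: q1 h= 0  |[■]■■□■□■…
step 25: q0 h= 0  |[■]■■□■□■…
step 26: q0 h= 1  |■[■]■□■□■□…
step 27: q0 h= 2  |■■[■]□■□■□■…
step 28: q0 h= 3  |■■■[□]■□■□■□…
step 29: q1 h= 2  |■■[■]■■□■□■…
step 30: q0 h= 1  |■[■]■■■□■□…
step 31: q0 h= 2  |■■[■]■■□■□■…
step 32: q0 h= 3  |■■■[■]■□■□■□…
step 33: q0 h= 4  |■■■■[■]□■□■□■…
step 34: q0 h= 5  |■■■■■[□]■□■□■□…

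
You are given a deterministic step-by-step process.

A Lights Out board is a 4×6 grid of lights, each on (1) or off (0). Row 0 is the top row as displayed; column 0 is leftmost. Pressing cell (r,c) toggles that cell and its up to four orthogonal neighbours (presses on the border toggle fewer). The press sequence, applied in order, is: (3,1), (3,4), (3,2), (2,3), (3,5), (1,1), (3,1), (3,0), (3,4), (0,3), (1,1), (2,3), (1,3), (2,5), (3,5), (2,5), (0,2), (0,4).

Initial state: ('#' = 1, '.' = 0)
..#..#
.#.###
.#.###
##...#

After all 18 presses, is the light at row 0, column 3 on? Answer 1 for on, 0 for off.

t=0: ..#..#
.#.###
.#.###
##...#
t=1: ..#..#
.#.###
...###
..#..#
t=2: ..#..#
.#.###
...#.#
..###.
t=3: ..#..#
.#.###
..##.#
.#..#.
t=4: ..#..#
.#..##
....##
.#.##.
t=5: ..#..#
.#..##
....#.
.#.#.#
t=6: .##..#
#.#.##
.#..#.
.#.#.#
t=7: .##..#
#.#.##
....#.
#.##.#
t=8: .##..#
#.#.##
#...#.
.###.#
t=9: .##..#
#.#.##
#.....
.##.#.
t=10: .#.###
#.####
#.....
.##.#.
t=11: ...###
.#.###
##....
.##.#.
t=12: ...###
.#..##
#####.
.####.
t=13: ....##
.###.#
###.#.
.####.
t=14: ....##
.###..
###..#
.#####
t=15: ....##
.###..
###...
.###..
t=16: ....##
.###.#
###.##
.###.#
t=17: .#####
.#.#.#
###.##
.###.#
t=18: .##...
.#.###
###.##
.###.#

0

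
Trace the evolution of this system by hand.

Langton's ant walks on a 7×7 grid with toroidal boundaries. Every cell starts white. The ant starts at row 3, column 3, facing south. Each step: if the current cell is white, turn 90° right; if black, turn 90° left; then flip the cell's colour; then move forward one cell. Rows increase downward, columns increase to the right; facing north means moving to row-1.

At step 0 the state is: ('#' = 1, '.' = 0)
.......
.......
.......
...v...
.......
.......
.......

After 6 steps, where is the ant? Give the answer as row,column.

0) .......
.......
.......
...v...
.......
.......
.......
1) .......
.......
.......
..<#...
.......
.......
.......
2) .......
.......
..^....
..##...
.......
.......
.......
3) .......
.......
..#>...
..##...
.......
.......
.......
4) .......
.......
..##...
..#v...
.......
.......
.......
5) .......
.......
..##...
..#.>..
.......
.......
.......
6) .......
.......
..##...
..#.#..
....v..
.......
.......

4,4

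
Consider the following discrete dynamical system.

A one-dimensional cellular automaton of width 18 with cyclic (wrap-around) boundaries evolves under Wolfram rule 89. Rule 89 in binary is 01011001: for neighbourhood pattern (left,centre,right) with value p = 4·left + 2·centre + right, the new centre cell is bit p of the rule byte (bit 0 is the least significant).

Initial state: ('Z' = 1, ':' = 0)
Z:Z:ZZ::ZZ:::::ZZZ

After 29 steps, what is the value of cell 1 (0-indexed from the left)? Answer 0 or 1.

step 0: Z:Z:ZZ::ZZ:::::ZZZ
step 1: Z:::ZZZ:ZZZZZZ:Z::
step 2: :ZZ:Z:Z:Z::::Z::Z:
step 3: :ZZ::::::ZZZ::Z::Z
step 4: :ZZZZZZZ:Z:ZZ::Z::
step 5: :Z:::::Z:::ZZZ::ZZ
step 6: ::ZZZZ::ZZ:Z:ZZ:ZZ
step 7: Z:Z::ZZ:ZZ:::ZZ:ZZ
step 8: Z::Z:ZZ:ZZZZ:ZZ:Z:
step 9: :Z:::ZZ:Z::Z:ZZ:::
step 10: ::ZZ:ZZ::Z:::ZZZZZ
step 11: Z:ZZ:ZZZ::ZZ:Z:::Z
step 12: Z:ZZ:Z:ZZ:ZZ::ZZ:Z
step 13: Z:ZZ:::ZZ:ZZZ:ZZ:Z
step 14: Z:ZZZZ:ZZ:Z:Z:ZZ:Z
step 15: Z:Z::Z:ZZ:::::ZZ:Z
step 16: Z::Z:::ZZZZZZ:ZZ:Z
step 17: ZZ::ZZ:Z::::Z:ZZ:Z
step 18: :ZZ:ZZ::ZZZ:::ZZ:Z
step 19: :ZZ:ZZZ:Z:ZZZ:ZZ::
step 20: :ZZ:Z:Z:::Z:Z:ZZZZ
step 21: :ZZ::::ZZ:::::Z::Z
step 22: :ZZZZZ:ZZZZZZ::Z::
step 23: :Z:::Z:Z::::ZZ::ZZ
step 24: ::ZZ::::ZZZ:ZZZ:ZZ
step 25: Z:ZZZZZ:Z:Z:Z:Z:ZZ
step 26: Z:Z:::Z:::::::::Z:
step 27: :::ZZ::ZZZZZZZZ:::
step 28: ZZ:ZZZ:Z::::::ZZZZ
step 29: :Z:Z:Z::ZZZZZ:Z:::

1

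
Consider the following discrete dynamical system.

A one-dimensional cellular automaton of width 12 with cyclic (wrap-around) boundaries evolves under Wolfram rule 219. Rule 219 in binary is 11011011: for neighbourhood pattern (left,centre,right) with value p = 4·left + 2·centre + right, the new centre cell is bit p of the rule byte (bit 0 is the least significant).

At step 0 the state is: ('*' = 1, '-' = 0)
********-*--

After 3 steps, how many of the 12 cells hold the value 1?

[0] ********-*--
[1] ********--**
[2] ************
[3] ************

12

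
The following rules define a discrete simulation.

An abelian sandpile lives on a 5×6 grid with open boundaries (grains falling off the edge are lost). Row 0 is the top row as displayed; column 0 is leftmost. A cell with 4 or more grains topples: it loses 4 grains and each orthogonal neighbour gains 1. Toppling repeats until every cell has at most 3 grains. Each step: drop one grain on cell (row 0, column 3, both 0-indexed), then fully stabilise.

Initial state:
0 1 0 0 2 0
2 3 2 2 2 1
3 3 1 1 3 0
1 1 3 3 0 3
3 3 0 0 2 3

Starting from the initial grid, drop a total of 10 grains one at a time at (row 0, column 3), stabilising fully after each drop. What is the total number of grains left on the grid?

54

0) 0 1 0 0 2 0
2 3 2 2 2 1
3 3 1 1 3 0
1 1 3 3 0 3
3 3 0 0 2 3
1) 0 1 0 1 2 0
2 3 2 2 2 1
3 3 1 1 3 0
1 1 3 3 0 3
3 3 0 0 2 3
2) 0 1 0 2 2 0
2 3 2 2 2 1
3 3 1 1 3 0
1 1 3 3 0 3
3 3 0 0 2 3
3) 0 1 0 3 2 0
2 3 2 2 2 1
3 3 1 1 3 0
1 1 3 3 0 3
3 3 0 0 2 3
4) 0 1 1 0 3 0
2 3 2 3 2 1
3 3 1 1 3 0
1 1 3 3 0 3
3 3 0 0 2 3
5) 0 1 1 1 3 0
2 3 2 3 2 1
3 3 1 1 3 0
1 1 3 3 0 3
3 3 0 0 2 3
6) 0 1 1 2 3 0
2 3 2 3 2 1
3 3 1 1 3 0
1 1 3 3 0 3
3 3 0 0 2 3
7) 0 1 1 3 3 0
2 3 2 3 2 1
3 3 1 1 3 0
1 1 3 3 0 3
3 3 0 0 2 3
8) 0 1 2 2 1 1
2 3 3 1 1 2
3 3 1 3 0 1
1 1 3 3 1 3
3 3 0 0 2 3
9) 0 1 2 3 1 1
2 3 3 1 1 2
3 3 1 3 0 1
1 1 3 3 1 3
3 3 0 0 2 3
10) 0 1 3 0 2 1
2 3 3 2 1 2
3 3 1 3 0 1
1 1 3 3 1 3
3 3 0 0 2 3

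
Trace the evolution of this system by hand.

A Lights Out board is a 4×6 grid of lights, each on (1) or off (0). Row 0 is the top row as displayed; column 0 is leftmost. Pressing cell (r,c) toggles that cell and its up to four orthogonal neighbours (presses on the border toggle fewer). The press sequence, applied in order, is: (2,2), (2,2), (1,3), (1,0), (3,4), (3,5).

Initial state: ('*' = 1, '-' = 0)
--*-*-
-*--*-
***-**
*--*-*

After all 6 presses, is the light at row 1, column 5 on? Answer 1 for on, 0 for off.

step 0: --*-*-
-*--*-
***-**
*--*-*
step 1: --*-*-
-**-*-
*--***
*-**-*
step 2: --*-*-
-*--*-
***-**
*--*-*
step 3: --***-
-***--
******
*--*-*
step 4: *-***-
*-**--
-*****
*--*-*
step 5: *-***-
*-**--
-***-*
*---*-
step 6: *-***-
*-**--
-***--
*----*

0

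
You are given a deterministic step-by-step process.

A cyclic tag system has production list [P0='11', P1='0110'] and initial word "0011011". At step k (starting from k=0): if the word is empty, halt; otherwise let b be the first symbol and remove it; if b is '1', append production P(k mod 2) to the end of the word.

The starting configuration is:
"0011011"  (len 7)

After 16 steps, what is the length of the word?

21

k=0  "0011011"  (len 7)
k=1  "011011"  (len 6)
k=2  "11011"  (len 5)
k=3  "101111"  (len 6)
k=4  "011110110"  (len 9)
k=5  "11110110"  (len 8)
k=6  "11101100110"  (len 11)
k=7  "110110011011"  (len 12)
k=8  "101100110110110"  (len 15)
k=9  "0110011011011011"  (len 16)
k=10  "110011011011011"  (len 15)
k=11  "1001101101101111"  (len 16)
k=12  "0011011011011110110"  (len 19)
k=13  "011011011011110110"  (len 18)
k=14  "11011011011110110"  (len 17)
k=15  "101101101111011011"  (len 18)
k=16  "011011011110110110110"  (len 21)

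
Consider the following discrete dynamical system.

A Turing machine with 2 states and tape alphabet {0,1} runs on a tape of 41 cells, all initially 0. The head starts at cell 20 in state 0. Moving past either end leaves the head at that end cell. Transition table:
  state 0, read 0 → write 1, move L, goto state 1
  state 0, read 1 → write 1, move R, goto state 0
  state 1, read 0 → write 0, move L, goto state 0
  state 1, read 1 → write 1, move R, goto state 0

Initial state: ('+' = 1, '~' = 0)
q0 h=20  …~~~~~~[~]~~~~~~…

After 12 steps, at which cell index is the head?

gen 0: q0 h=20  …~~~~~~[~]~~~~~~…
gen 1: q1 h=19  …~~~~~~[~]+~~~~~…
gen 2: q0 h=18  …~~~~~~[~]~+~~~~…
gen 3: q1 h=17  …~~~~~~[~]+~+~~~…
gen 4: q0 h=16  …~~~~~~[~]~+~+~~…
gen 5: q1 h=15  …~~~~~~[~]+~+~+~…
gen 6: q0 h=14  …~~~~~~[~]~+~+~+…
gen 7: q1 h=13  …~~~~~~[~]+~+~+~…
gen 8: q0 h=12  …~~~~~~[~]~+~+~+…
gen 9: q1 h=11  …~~~~~~[~]+~+~+~…
gen 10: q0 h=10  …~~~~~~[~]~+~+~+…
gen 11: q1 h= 9  …~~~~~~[~]+~+~+~…
gen 12: q0 h= 8  …~~~~~~[~]~+~+~+…

8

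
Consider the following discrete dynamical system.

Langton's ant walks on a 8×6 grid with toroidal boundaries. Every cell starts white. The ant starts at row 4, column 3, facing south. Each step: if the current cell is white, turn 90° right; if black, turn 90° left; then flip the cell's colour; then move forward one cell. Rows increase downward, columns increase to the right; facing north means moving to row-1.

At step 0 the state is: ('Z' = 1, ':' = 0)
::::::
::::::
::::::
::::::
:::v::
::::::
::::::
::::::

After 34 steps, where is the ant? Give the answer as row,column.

1,4

k=0  ::::::
::::::
::::::
::::::
:::v::
::::::
::::::
::::::
k=1  ::::::
::::::
::::::
::::::
::<Z::
::::::
::::::
::::::
k=2  ::::::
::::::
::::::
::^:::
::ZZ::
::::::
::::::
::::::
k=3  ::::::
::::::
::::::
::Z>::
::ZZ::
::::::
::::::
::::::
k=4  ::::::
::::::
::::::
::ZZ::
::Zv::
::::::
::::::
::::::
k=5  ::::::
::::::
::::::
::ZZ::
::Z:>:
::::::
::::::
::::::
k=6  ::::::
::::::
::::::
::ZZ::
::Z:Z:
::::v:
::::::
::::::
k=7  ::::::
::::::
::::::
::ZZ::
::Z:Z:
:::<Z:
::::::
::::::
k=8  ::::::
::::::
::::::
::ZZ::
::Z^Z:
:::ZZ:
::::::
::::::
k=9  ::::::
::::::
::::::
::ZZ::
::ZZ>:
:::ZZ:
::::::
::::::
k=10  ::::::
::::::
::::::
::ZZ^:
::ZZ::
:::ZZ:
::::::
::::::
k=11  ::::::
::::::
::::::
::ZZZ>
::ZZ::
:::ZZ:
::::::
::::::
k=12  ::::::
::::::
::::::
::ZZZZ
::ZZ:v
:::ZZ:
::::::
::::::
k=13  ::::::
::::::
::::::
::ZZZZ
::ZZ<Z
:::ZZ:
::::::
::::::
k=14  ::::::
::::::
::::::
::ZZ^Z
::ZZZZ
:::ZZ:
::::::
::::::
k=15  ::::::
::::::
::::::
::Z<:Z
::ZZZZ
:::ZZ:
::::::
::::::
k=16  ::::::
::::::
::::::
::Z::Z
::ZvZZ
:::ZZ:
::::::
::::::
k=17  ::::::
::::::
::::::
::Z::Z
::Z:>Z
:::ZZ:
::::::
::::::
k=18  ::::::
::::::
::::::
::Z:^Z
::Z::Z
:::ZZ:
::::::
::::::
k=19  ::::::
::::::
::::::
::Z:Z>
::Z::Z
:::ZZ:
::::::
::::::
k=20  ::::::
::::::
:::::^
::Z:Z:
::Z::Z
:::ZZ:
::::::
::::::
k=21  ::::::
::::::
>::::Z
::Z:Z:
::Z::Z
:::ZZ:
::::::
::::::
k=22  ::::::
::::::
Z::::Z
v:Z:Z:
::Z::Z
:::ZZ:
::::::
::::::
k=23  ::::::
::::::
Z::::Z
Z:Z:Z<
::Z::Z
:::ZZ:
::::::
::::::
k=24  ::::::
::::::
Z::::^
Z:Z:ZZ
::Z::Z
:::ZZ:
::::::
::::::
k=25  ::::::
::::::
Z:::<:
Z:Z:ZZ
::Z::Z
:::ZZ:
::::::
::::::
k=26  ::::::
::::^:
Z:::Z:
Z:Z:ZZ
::Z::Z
:::ZZ:
::::::
::::::
k=27  ::::::
::::Z>
Z:::Z:
Z:Z:ZZ
::Z::Z
:::ZZ:
::::::
::::::
k=28  ::::::
::::ZZ
Z:::Zv
Z:Z:ZZ
::Z::Z
:::ZZ:
::::::
::::::
k=29  ::::::
::::ZZ
Z:::<Z
Z:Z:ZZ
::Z::Z
:::ZZ:
::::::
::::::
k=30  ::::::
::::ZZ
Z::::Z
Z:Z:vZ
::Z::Z
:::ZZ:
::::::
::::::
k=31  ::::::
::::ZZ
Z::::Z
Z:Z::>
::Z::Z
:::ZZ:
::::::
::::::
k=32  ::::::
::::ZZ
Z::::^
Z:Z:::
::Z::Z
:::ZZ:
::::::
::::::
k=33  ::::::
::::ZZ
Z:::<:
Z:Z:::
::Z::Z
:::ZZ:
::::::
::::::
k=34  ::::::
::::^Z
Z:::Z:
Z:Z:::
::Z::Z
:::ZZ:
::::::
::::::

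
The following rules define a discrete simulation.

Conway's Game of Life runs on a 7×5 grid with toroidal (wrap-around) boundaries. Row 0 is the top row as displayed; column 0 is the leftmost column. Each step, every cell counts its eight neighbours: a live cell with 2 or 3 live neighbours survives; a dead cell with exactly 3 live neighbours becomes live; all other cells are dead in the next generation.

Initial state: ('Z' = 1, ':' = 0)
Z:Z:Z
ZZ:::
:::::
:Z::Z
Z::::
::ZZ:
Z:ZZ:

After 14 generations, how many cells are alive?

8

[0] Z:Z:Z
ZZ:::
:::::
:Z::Z
Z::::
::ZZ:
Z:ZZ:
[1] ::Z::
ZZ::Z
:Z:::
Z::::
ZZZZZ
::ZZ:
Z::::
[2] ::::Z
ZZZ::
:Z::Z
:::Z:
Z::::
:::::
:ZZZ:
[3] ::::Z
:ZZZZ
:Z:ZZ
Z:::Z
:::::
:ZZ::
::ZZ:
[4] ZZ::Z
:Z:::
:Z:::
Z::ZZ
ZZ:::
:ZZZ:
:ZZZ:
[5] :::ZZ
:ZZ::
:ZZ:Z
::Z:Z
:::::
:::ZZ
:::::
[6] ::ZZ:
:Z::Z
:::::
ZZZ::
::::Z
:::::
:::::
[7] ::ZZ:
::ZZ:
::Z::
ZZ:::
ZZ:::
:::::
:::::
[8] ::ZZ:
:Z:::
::ZZ:
Z:Z::
ZZ:::
:::::
:::::
[9] ::Z::
:Z:::
::ZZ:
Z:ZZZ
ZZ:::
:::::
:::::
[10] :::::
:Z:Z:
Z::::
Z::::
ZZZZ:
:::::
:::::
[11] :::::
:::::
ZZ::Z
Z:Z::
ZZZ:Z
:ZZ::
:::::
[12] :::::
Z::::
ZZ::Z
::Z::
::::Z
::ZZ:
:::::
[13] :::::
ZZ::Z
ZZ::Z
:Z:ZZ
::Z::
:::Z:
:::::
[14] Z::::
:Z::Z
:::::
:Z:ZZ
::Z:Z
:::::
:::::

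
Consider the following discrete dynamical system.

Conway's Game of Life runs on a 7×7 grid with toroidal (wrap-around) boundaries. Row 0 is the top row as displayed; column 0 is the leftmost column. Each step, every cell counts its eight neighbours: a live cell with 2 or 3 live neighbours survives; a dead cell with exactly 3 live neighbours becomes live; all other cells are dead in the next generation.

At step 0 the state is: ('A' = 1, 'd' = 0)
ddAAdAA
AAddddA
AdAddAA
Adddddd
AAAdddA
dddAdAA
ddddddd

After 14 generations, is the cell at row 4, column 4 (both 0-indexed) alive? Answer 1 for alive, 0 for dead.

gen 0: ddAAdAA
AAddddA
AdAddAA
Adddddd
AAAdddA
dddAdAA
ddddddd
gen 1: dAAddAA
dddAAdd
dddddAd
ddAddAd
dAAddAd
dAAddAA
ddAAddd
gen 2: dAdddAd
ddAAAdA
dddAdAd
dAAdAAA
AddAAAd
AdddAAA
dddAAdd
gen 3: dddddAd
ddAAddA
AAddddd
AAAdddd
ddAdddd
Adddddd
AddAddd
gen 4: ddAAAdA
AAAdddA
dddAddA
AdAdddd
AdAdddd
dAddddd
ddddddA
gen 5: ddAAddA
dAddAdA
dddAddA
AdAAddA
AdAdddd
AAddddd
AdAAdAd
gen 6: ddddddA
ddddAdA
dAdAAdA
AdAAddA
ddAAddd
AddAddd
AddAAdd
gen 7: AddAAdA
dddAAdA
dAddAdA
AddddAA
AdddAdA
dAddddd
AddAAdA
gen 8: ddAdddd
ddAdddA
dddAAdd
dAddAdd
dAddddd
dAdAAdd
dAAAAdA
gen 9: AddddAd
ddAdddd
ddAAAAd
ddAAAdd
AAdAAdd
dAddAAd
AAddAAd
gen 10: AdddAAd
dAAddAA
dAdddAd
ddddddd
AAddddd
ddddddd
AAddddd
gen 11: ddAdAAd
dAAdddd
AAAddAA
AAddddd
ddddddd
ddddddd
AAddddA
gen 12: ddAAdAA
ddddAdd
ddddddA
ddAdddd
ddddddd
Adddddd
AAdddAA
gen 13: dAAAddd
dddAAdA
ddddddd
ddddddd
ddddddd
AAddddd
dAAdAAd
gen 14: AAddddd
dddAAdd
ddddddd
ddddddd
ddddddd
AAAdddd
ddddAdd

0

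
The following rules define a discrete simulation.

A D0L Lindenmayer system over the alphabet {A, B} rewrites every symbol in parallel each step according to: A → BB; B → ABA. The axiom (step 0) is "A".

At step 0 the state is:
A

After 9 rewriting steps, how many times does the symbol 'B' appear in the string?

t=0: A
t=1: BB
t=2: ABAABA
t=3: BBABABBBBABABB
t=4: ABAABABBABABBABAABAABAABABBABABBABAABA
t=5: BBABABBBBABABBABAABABBABABBABAABABBABABBBBABABBBBABABBBBABABBABAABABBABABBABAABABBABABBBBABABB
t=6: ABAABABBABABBABAABAABAABABBABABBABAABABBABABBBBABABBABAABA…ABAABABBABABBBBABABBABAABABBABABBABAABAABAABABBABABBABAABA  (len 246)
t=7: BBABABBBBABABBABAABABBABABBABAABABBABABBBBABABBBBABABBBBAB…BABBBBABABBBBABABBBBABABBABAABABBABABBABAABABBABABBBBABABB  (len 622)
t=8: ABAABABBABABBABAABAABAABABBABABBABAABABBABABBBBABABBABAABA…ABAABABBABABBBBABABBABAABABBABABBABAABAABAABABBABABBABAABA  (len 1606)
t=9: BBABABBBBABABBABAABABBABABBABAABABBABABBBBABABBBBABABBBBAB…BABBBBABABBBBABABBBBABABBABAABABBABABBABAABABBABABBBBABABB  (len 4094)

2330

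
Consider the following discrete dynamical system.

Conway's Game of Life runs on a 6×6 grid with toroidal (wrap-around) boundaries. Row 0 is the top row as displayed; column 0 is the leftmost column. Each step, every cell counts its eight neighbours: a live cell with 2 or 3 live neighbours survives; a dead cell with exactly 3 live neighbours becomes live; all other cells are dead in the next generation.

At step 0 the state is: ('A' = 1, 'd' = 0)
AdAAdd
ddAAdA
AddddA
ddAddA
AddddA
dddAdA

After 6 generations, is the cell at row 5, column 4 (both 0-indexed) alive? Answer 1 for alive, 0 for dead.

k=0  AdAAdd
ddAAdA
AddddA
ddAddA
AddddA
dddAdA
k=1  AAdddA
ddAAdA
AAAAdA
dAddAd
AddddA
dAAAdA
k=2  dddddA
dddAdd
dddddA
dddAAd
dddAdA
ddAddd
k=3  dddddd
ddddAd
dddAdd
dddAdA
ddAAdd
ddddAd
k=4  dddddd
dddddd
dddAdd
dddAdd
ddAAdd
dddAdd
k=5  dddddd
dddddd
dddddd
dddAAd
ddAAAd
ddAAdd
k=6  dddddd
dddddd
dddddd
ddAdAd
dddddd
ddAdAd

1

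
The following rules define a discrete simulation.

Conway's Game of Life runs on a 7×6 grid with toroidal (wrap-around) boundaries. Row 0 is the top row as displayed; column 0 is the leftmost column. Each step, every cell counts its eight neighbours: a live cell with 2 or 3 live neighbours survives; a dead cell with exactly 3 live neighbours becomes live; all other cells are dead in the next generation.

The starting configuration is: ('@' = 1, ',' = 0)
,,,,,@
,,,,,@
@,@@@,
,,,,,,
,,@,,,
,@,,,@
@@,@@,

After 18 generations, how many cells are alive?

36

0) ,,,,,@
,,,,,@
@,@@@,
,,,,,,
,,@,,,
,@,,,@
@@,@@,
1) ,,,,,@
@,,@,@
,,,@@@
,@@,,,
,,,,,,
,@,@@@
,@@,@,
2) ,@@@,@
@,,@,,
,@,@,@
,,@@@,
@@,@@,
@@,@@@
,@@,,,
3) ,,,@@,
,,,@,@
@@,,,@
,,,,,,
,,,,,,
,,,,,,
,,,,,,
4) ,,,@@,
,,@@,@
@,,,@@
@,,,,,
,,,,,,
,,,,,,
,,,,,,
5) ,,@@@,
@,@,,,
@@,@@,
@,,,,,
,,,,,,
,,,,,,
,,,,,,
6) ,@@@,,
@,,,,,
@,@@,,
@@,,,@
,,,,,,
,,,,,,
,,,@,,
7) ,@@@,,
@,,,,,
,,@,,,
@@@,,@
@,,,,,
,,,,,,
,,,@,,
8) ,@@@,,
,,,@,,
,,@,,@
@,@,,@
@,,,,@
,,,,,,
,,,@,,
9) ,,,@@,
,@,@@,
@@@@@@
,,,,@,
@@,,,@
,,,,,,
,,,@,,
10) ,,,,,,
,@,,,,
@@,,,,
,,,,,,
@,,,,@
@,,,,,
,,,@@,
11) ,,,,,,
@@,,,,
@@,,,,
,@,,,@
@,,,,@
@,,,@,
,,,,,,
12) ,,,,,,
@@,,,,
,,@,,@
,@,,,@
,@,,@,
@,,,,,
,,,,,,
13) ,,,,,,
@@,,,,
,,@,,@
,@@,@@
,@,,,@
,,,,,,
,,,,,,
14) ,,,,,,
@@,,,,
,,@@@@
,@@@@@
,@@,@@
,,,,,,
,,,,,,
15) ,,,,,,
@@@@@@
,,,,,,
,,,,,,
,@,,,@
,,,,,,
,,,,,,
16) @@@@@@
@@@@@@
@@@@@@
,,,,,,
,,,,,,
,,,,,,
,,,,,,
17) ,,,,,,
,,,,,,
,,,,,,
@@@@@@
,,,,,,
,,,,,,
@@@@@@
18) @@@@@@
,,,,,,
@@@@@@
@@@@@@
@@@@@@
@@@@@@
@@@@@@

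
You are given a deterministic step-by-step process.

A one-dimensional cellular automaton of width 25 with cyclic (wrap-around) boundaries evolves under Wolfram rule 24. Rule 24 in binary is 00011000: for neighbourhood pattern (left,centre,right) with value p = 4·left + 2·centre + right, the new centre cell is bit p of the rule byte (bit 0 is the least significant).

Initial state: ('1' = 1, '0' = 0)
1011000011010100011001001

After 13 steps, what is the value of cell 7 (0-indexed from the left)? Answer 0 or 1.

gen 0: 1011000011010100011001001
gen 1: 0010100010000010010100101
gen 2: 1000010001000001000010000
gen 3: 0100001000100000100001000
gen 4: 0010000100010000010000100
gen 5: 0001000010001000001000010
gen 6: 0000100001000100000100001
gen 7: 1000010000100010000010000
gen 8: 0100001000010001000001000
gen 9: 0010000100001000100000100
gen 10: 0001000010000100010000010
gen 11: 0000100001000010001000001
gen 12: 1000010000100001000100000
gen 13: 0100001000010000100010000

0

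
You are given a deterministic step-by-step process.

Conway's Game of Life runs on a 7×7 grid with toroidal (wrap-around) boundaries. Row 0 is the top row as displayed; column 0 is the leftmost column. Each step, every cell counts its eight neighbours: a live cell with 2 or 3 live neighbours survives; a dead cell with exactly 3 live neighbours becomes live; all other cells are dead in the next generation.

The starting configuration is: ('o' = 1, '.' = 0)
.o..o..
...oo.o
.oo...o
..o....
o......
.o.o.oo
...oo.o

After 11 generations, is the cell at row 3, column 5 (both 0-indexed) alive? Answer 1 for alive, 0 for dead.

t=0: .o..o..
...oo.o
.oo...o
..o....
o......
.o.o.oo
...oo.o
t=1: o.o....
.o.oo..
ooo..o.
o.o....
ooo...o
..oo.oo
...o..o
t=2: ooo.o..
...oo.o
o...o.o
...o...
.....o.
...ooo.
oo.oooo
t=3: .......
..o.o.o
o...o.o
....ooo
...o.o.
o.oo...
.......
t=4: .......
o..o..o
o...o..
o..o...
..oo.o.
..ooo..
.......
t=5: .......
o.....o
oo.oo..
.ooo..o
.o.....
..o.o..
...o...
t=6: .......
oo....o
...ooo.
...oo..
oo.....
..oo...
...o...
t=7: o......
o...ooo
o.oo.oo
..oo.o.
.o..o..
.ooo...
..oo...
t=8: oo.ooo.
...oo..
o.o....
o....o.
.o..o..
.o..o..
...o...
t=9: .....o.
o....oo
.o.oo.o
o.....o
oo..oo.
..ooo..
oo.o.o.
t=10: .o...o.
o......
.o..o..
..oo...
ooo.oo.
.......
.o.o.oo
t=11: .oo.oo.
oo.....
.ooo...
o....o.
.oo.o..
...o...
o.o.ooo

1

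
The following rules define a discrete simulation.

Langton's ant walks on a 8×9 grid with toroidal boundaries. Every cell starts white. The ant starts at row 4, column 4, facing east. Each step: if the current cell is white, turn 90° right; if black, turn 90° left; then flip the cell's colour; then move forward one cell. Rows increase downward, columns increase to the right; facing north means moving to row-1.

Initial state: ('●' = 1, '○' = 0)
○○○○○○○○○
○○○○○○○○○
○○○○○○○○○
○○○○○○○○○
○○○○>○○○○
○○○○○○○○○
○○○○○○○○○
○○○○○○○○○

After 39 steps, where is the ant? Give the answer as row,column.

4,1

[0] ○○○○○○○○○
○○○○○○○○○
○○○○○○○○○
○○○○○○○○○
○○○○>○○○○
○○○○○○○○○
○○○○○○○○○
○○○○○○○○○
[1] ○○○○○○○○○
○○○○○○○○○
○○○○○○○○○
○○○○○○○○○
○○○○●○○○○
○○○○v○○○○
○○○○○○○○○
○○○○○○○○○
[2] ○○○○○○○○○
○○○○○○○○○
○○○○○○○○○
○○○○○○○○○
○○○○●○○○○
○○○<●○○○○
○○○○○○○○○
○○○○○○○○○
[3] ○○○○○○○○○
○○○○○○○○○
○○○○○○○○○
○○○○○○○○○
○○○^●○○○○
○○○●●○○○○
○○○○○○○○○
○○○○○○○○○
[4] ○○○○○○○○○
○○○○○○○○○
○○○○○○○○○
○○○○○○○○○
○○○●>○○○○
○○○●●○○○○
○○○○○○○○○
○○○○○○○○○
[5] ○○○○○○○○○
○○○○○○○○○
○○○○○○○○○
○○○○^○○○○
○○○●○○○○○
○○○●●○○○○
○○○○○○○○○
○○○○○○○○○
[6] ○○○○○○○○○
○○○○○○○○○
○○○○○○○○○
○○○○●>○○○
○○○●○○○○○
○○○●●○○○○
○○○○○○○○○
○○○○○○○○○
[7] ○○○○○○○○○
○○○○○○○○○
○○○○○○○○○
○○○○●●○○○
○○○●○v○○○
○○○●●○○○○
○○○○○○○○○
○○○○○○○○○
[8] ○○○○○○○○○
○○○○○○○○○
○○○○○○○○○
○○○○●●○○○
○○○●<●○○○
○○○●●○○○○
○○○○○○○○○
○○○○○○○○○
[9] ○○○○○○○○○
○○○○○○○○○
○○○○○○○○○
○○○○^●○○○
○○○●●●○○○
○○○●●○○○○
○○○○○○○○○
○○○○○○○○○
[10] ○○○○○○○○○
○○○○○○○○○
○○○○○○○○○
○○○<○●○○○
○○○●●●○○○
○○○●●○○○○
○○○○○○○○○
○○○○○○○○○
[11] ○○○○○○○○○
○○○○○○○○○
○○○^○○○○○
○○○●○●○○○
○○○●●●○○○
○○○●●○○○○
○○○○○○○○○
○○○○○○○○○
[12] ○○○○○○○○○
○○○○○○○○○
○○○●>○○○○
○○○●○●○○○
○○○●●●○○○
○○○●●○○○○
○○○○○○○○○
○○○○○○○○○
[13] ○○○○○○○○○
○○○○○○○○○
○○○●●○○○○
○○○●v●○○○
○○○●●●○○○
○○○●●○○○○
○○○○○○○○○
○○○○○○○○○
[14] ○○○○○○○○○
○○○○○○○○○
○○○●●○○○○
○○○<●●○○○
○○○●●●○○○
○○○●●○○○○
○○○○○○○○○
○○○○○○○○○
[15] ○○○○○○○○○
○○○○○○○○○
○○○●●○○○○
○○○○●●○○○
○○○v●●○○○
○○○●●○○○○
○○○○○○○○○
○○○○○○○○○
[16] ○○○○○○○○○
○○○○○○○○○
○○○●●○○○○
○○○○●●○○○
○○○○>●○○○
○○○●●○○○○
○○○○○○○○○
○○○○○○○○○
[17] ○○○○○○○○○
○○○○○○○○○
○○○●●○○○○
○○○○^●○○○
○○○○○●○○○
○○○●●○○○○
○○○○○○○○○
○○○○○○○○○
[18] ○○○○○○○○○
○○○○○○○○○
○○○●●○○○○
○○○<○●○○○
○○○○○●○○○
○○○●●○○○○
○○○○○○○○○
○○○○○○○○○
[19] ○○○○○○○○○
○○○○○○○○○
○○○^●○○○○
○○○●○●○○○
○○○○○●○○○
○○○●●○○○○
○○○○○○○○○
○○○○○○○○○
[20] ○○○○○○○○○
○○○○○○○○○
○○<○●○○○○
○○○●○●○○○
○○○○○●○○○
○○○●●○○○○
○○○○○○○○○
○○○○○○○○○
[21] ○○○○○○○○○
○○^○○○○○○
○○●○●○○○○
○○○●○●○○○
○○○○○●○○○
○○○●●○○○○
○○○○○○○○○
○○○○○○○○○
[22] ○○○○○○○○○
○○●>○○○○○
○○●○●○○○○
○○○●○●○○○
○○○○○●○○○
○○○●●○○○○
○○○○○○○○○
○○○○○○○○○
[23] ○○○○○○○○○
○○●●○○○○○
○○●v●○○○○
○○○●○●○○○
○○○○○●○○○
○○○●●○○○○
○○○○○○○○○
○○○○○○○○○
[24] ○○○○○○○○○
○○●●○○○○○
○○<●●○○○○
○○○●○●○○○
○○○○○●○○○
○○○●●○○○○
○○○○○○○○○
○○○○○○○○○
[25] ○○○○○○○○○
○○●●○○○○○
○○○●●○○○○
○○v●○●○○○
○○○○○●○○○
○○○●●○○○○
○○○○○○○○○
○○○○○○○○○
[26] ○○○○○○○○○
○○●●○○○○○
○○○●●○○○○
○<●●○●○○○
○○○○○●○○○
○○○●●○○○○
○○○○○○○○○
○○○○○○○○○
[27] ○○○○○○○○○
○○●●○○○○○
○^○●●○○○○
○●●●○●○○○
○○○○○●○○○
○○○●●○○○○
○○○○○○○○○
○○○○○○○○○
[28] ○○○○○○○○○
○○●●○○○○○
○●>●●○○○○
○●●●○●○○○
○○○○○●○○○
○○○●●○○○○
○○○○○○○○○
○○○○○○○○○
[29] ○○○○○○○○○
○○●●○○○○○
○●●●●○○○○
○●v●○●○○○
○○○○○●○○○
○○○●●○○○○
○○○○○○○○○
○○○○○○○○○
[30] ○○○○○○○○○
○○●●○○○○○
○●●●●○○○○
○●○>○●○○○
○○○○○●○○○
○○○●●○○○○
○○○○○○○○○
○○○○○○○○○
[31] ○○○○○○○○○
○○●●○○○○○
○●●^●○○○○
○●○○○●○○○
○○○○○●○○○
○○○●●○○○○
○○○○○○○○○
○○○○○○○○○
[32] ○○○○○○○○○
○○●●○○○○○
○●<○●○○○○
○●○○○●○○○
○○○○○●○○○
○○○●●○○○○
○○○○○○○○○
○○○○○○○○○
[33] ○○○○○○○○○
○○●●○○○○○
○●○○●○○○○
○●v○○●○○○
○○○○○●○○○
○○○●●○○○○
○○○○○○○○○
○○○○○○○○○
[34] ○○○○○○○○○
○○●●○○○○○
○●○○●○○○○
○<●○○●○○○
○○○○○●○○○
○○○●●○○○○
○○○○○○○○○
○○○○○○○○○
[35] ○○○○○○○○○
○○●●○○○○○
○●○○●○○○○
○○●○○●○○○
○v○○○●○○○
○○○●●○○○○
○○○○○○○○○
○○○○○○○○○
[36] ○○○○○○○○○
○○●●○○○○○
○●○○●○○○○
○○●○○●○○○
<●○○○●○○○
○○○●●○○○○
○○○○○○○○○
○○○○○○○○○
[37] ○○○○○○○○○
○○●●○○○○○
○●○○●○○○○
^○●○○●○○○
●●○○○●○○○
○○○●●○○○○
○○○○○○○○○
○○○○○○○○○
[38] ○○○○○○○○○
○○●●○○○○○
○●○○●○○○○
●>●○○●○○○
●●○○○●○○○
○○○●●○○○○
○○○○○○○○○
○○○○○○○○○
[39] ○○○○○○○○○
○○●●○○○○○
○●○○●○○○○
●●●○○●○○○
●v○○○●○○○
○○○●●○○○○
○○○○○○○○○
○○○○○○○○○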